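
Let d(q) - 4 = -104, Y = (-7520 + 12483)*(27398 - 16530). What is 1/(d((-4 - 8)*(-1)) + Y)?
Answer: 1/53937784 ≈ 1.8540e-8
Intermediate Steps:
Y = 53937884 (Y = 4963*10868 = 53937884)
d(q) = -100 (d(q) = 4 - 104 = -100)
1/(d((-4 - 8)*(-1)) + Y) = 1/(-100 + 53937884) = 1/53937784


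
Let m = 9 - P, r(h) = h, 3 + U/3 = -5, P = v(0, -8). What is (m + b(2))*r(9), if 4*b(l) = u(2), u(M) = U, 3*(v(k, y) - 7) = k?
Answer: -36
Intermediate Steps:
v(k, y) = 7 + k/3
P = 7 (P = 7 + (1/3)*0 = 7 + 0 = 7)
U = -24 (U = -9 + 3*(-5) = -9 - 15 = -24)
u(M) = -24
b(l) = -6 (b(l) = (1/4)*(-24) = -6)
m = 2 (m = 9 - 1*7 = 9 - 7 = 2)
(m + b(2))*r(9) = (2 - 6)*9 = -4*9 = -36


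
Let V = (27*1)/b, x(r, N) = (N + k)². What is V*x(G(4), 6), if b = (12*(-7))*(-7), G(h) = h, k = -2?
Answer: 36/49 ≈ 0.73469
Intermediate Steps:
x(r, N) = (-2 + N)² (x(r, N) = (N - 2)² = (-2 + N)²)
b = 588 (b = -84*(-7) = 588)
V = 9/196 (V = (27*1)/588 = 27*(1/588) = 9/196 ≈ 0.045918)
V*x(G(4), 6) = 9*(-2 + 6)²/196 = (9/196)*4² = (9/196)*16 = 36/49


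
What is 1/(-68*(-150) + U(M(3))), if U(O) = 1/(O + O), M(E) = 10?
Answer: 20/204001 ≈ 9.8039e-5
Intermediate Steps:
U(O) = 1/(2*O)
1/(-68*(-150) + U(M(3))) = 1/(-68*(-150) + (½)/10) = 1/(10200 + (½)*(⅒)) = 1/(10200 + 1/20) = 1/(204001/20) = 20/204001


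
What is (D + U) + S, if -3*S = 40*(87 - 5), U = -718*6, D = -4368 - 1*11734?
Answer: -64510/3 ≈ -21503.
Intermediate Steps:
D = -16102 (D = -4368 - 11734 = -16102)
U = -4308
S = -3280/3 (S = -40*(87 - 5)/3 = -40*82/3 = -⅓*3280 = -3280/3 ≈ -1093.3)
(D + U) + S = (-16102 - 4308) - 3280/3 = -20410 - 3280/3 = -64510/3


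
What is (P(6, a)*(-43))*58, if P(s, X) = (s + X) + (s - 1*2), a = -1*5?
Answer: -12470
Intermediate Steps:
a = -5
P(s, X) = -2 + X + 2*s (P(s, X) = (X + s) + (s - 2) = (X + s) + (-2 + s) = -2 + X + 2*s)
(P(6, a)*(-43))*58 = ((-2 - 5 + 2*6)*(-43))*58 = ((-2 - 5 + 12)*(-43))*58 = (5*(-43))*58 = -215*58 = -12470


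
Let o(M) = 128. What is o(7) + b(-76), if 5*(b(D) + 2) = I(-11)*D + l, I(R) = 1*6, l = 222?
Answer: 396/5 ≈ 79.200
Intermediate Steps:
I(R) = 6
b(D) = 212/5 + 6*D/5 (b(D) = -2 + (6*D + 222)/5 = -2 + (222 + 6*D)/5 = -2 + (222/5 + 6*D/5) = 212/5 + 6*D/5)
o(7) + b(-76) = 128 + (212/5 + (6/5)*(-76)) = 128 + (212/5 - 456/5) = 128 - 244/5 = 396/5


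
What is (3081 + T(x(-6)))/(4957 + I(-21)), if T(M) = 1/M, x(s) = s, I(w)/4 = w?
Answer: 18485/29238 ≈ 0.63223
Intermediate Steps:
I(w) = 4*w
(3081 + T(x(-6)))/(4957 + I(-21)) = (3081 + 1/(-6))/(4957 + 4*(-21)) = (3081 - ⅙)/(4957 - 84) = (18485/6)/4873 = (18485/6)*(1/4873) = 18485/29238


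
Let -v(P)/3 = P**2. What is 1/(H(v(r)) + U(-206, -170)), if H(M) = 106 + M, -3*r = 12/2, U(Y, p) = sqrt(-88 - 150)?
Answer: 47/4537 - I*sqrt(238)/9074 ≈ 0.010359 - 0.0017002*I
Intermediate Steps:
U(Y, p) = I*sqrt(238) (U(Y, p) = sqrt(-238) = I*sqrt(238))
r = -2 (r = -4/2 = -1/3*6 = -2)
v(P) = -3*P**2
1/(H(v(r)) + U(-206, -170)) = 1/((106 - 3*(-2)**2) + I*sqrt(238)) = 1/((106 - 3*4) + I*sqrt(238)) = 1/((106 - 12) + I*sqrt(238)) = 1/(94 + I*sqrt(238))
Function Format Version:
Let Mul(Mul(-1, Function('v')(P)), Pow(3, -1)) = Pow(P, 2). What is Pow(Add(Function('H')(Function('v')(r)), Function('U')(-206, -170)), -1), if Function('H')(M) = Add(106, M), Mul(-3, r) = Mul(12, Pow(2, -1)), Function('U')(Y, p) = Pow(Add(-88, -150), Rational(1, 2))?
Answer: Add(Rational(47, 4537), Mul(Rational(-1, 9074), I, Pow(238, Rational(1, 2)))) ≈ Add(0.010359, Mul(-0.0017002, I))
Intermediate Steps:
Function('U')(Y, p) = Mul(I, Pow(238, Rational(1, 2))) (Function('U')(Y, p) = Pow(-238, Rational(1, 2)) = Mul(I, Pow(238, Rational(1, 2))))
r = -2 (r = Mul(Rational(-1, 3), Mul(12, Pow(2, -1))) = Mul(Rational(-1, 3), Mul(12, Rational(1, 2))) = Mul(Rational(-1, 3), 6) = -2)
Function('v')(P) = Mul(-3, Pow(P, 2))
Pow(Add(Function('H')(Function('v')(r)), Function('U')(-206, -170)), -1) = Pow(Add(Add(106, Mul(-3, Pow(-2, 2))), Mul(I, Pow(238, Rational(1, 2)))), -1) = Pow(Add(Add(106, Mul(-3, 4)), Mul(I, Pow(238, Rational(1, 2)))), -1) = Pow(Add(Add(106, -12), Mul(I, Pow(238, Rational(1, 2)))), -1) = Pow(Add(94, Mul(I, Pow(238, Rational(1, 2)))), -1)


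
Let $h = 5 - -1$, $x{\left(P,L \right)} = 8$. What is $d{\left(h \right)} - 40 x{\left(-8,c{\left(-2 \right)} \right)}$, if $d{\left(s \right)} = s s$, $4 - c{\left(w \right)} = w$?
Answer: $-284$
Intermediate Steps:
$c{\left(w \right)} = 4 - w$
$h = 6$ ($h = 5 + 1 = 6$)
$d{\left(s \right)} = s^{2}$
$d{\left(h \right)} - 40 x{\left(-8,c{\left(-2 \right)} \right)} = 6^{2} - 320 = 36 - 320 = -284$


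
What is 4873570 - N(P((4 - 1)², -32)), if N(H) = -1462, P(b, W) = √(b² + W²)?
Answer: 4875032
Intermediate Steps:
P(b, W) = √(W² + b²)
4873570 - N(P((4 - 1)², -32)) = 4873570 - 1*(-1462) = 4873570 + 1462 = 4875032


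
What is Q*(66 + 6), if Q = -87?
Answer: -6264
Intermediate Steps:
Q*(66 + 6) = -87*(66 + 6) = -87*72 = -6264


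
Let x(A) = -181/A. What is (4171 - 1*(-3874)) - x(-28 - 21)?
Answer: 394024/49 ≈ 8041.3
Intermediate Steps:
(4171 - 1*(-3874)) - x(-28 - 21) = (4171 - 1*(-3874)) - (-181)/(-28 - 21) = (4171 + 3874) - (-181)/(-49) = 8045 - (-181)*(-1)/49 = 8045 - 1*181/49 = 8045 - 181/49 = 394024/49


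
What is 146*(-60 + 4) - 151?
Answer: -8327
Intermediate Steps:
146*(-60 + 4) - 151 = 146*(-56) - 151 = -8176 - 151 = -8327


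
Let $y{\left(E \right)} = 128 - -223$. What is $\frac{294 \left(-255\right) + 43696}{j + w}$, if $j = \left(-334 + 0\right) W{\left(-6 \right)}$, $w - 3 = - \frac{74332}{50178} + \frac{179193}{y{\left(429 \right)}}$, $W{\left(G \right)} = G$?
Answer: $- \frac{15300351027}{1230936088} \approx -12.43$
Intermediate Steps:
$y{\left(E \right)} = 351$ ($y{\left(E \right)} = 128 + 223 = 351$)
$w = \frac{501016292}{978471}$ ($w = 3 + \left(- \frac{74332}{50178} + \frac{179193}{351}\right) = 3 + \left(\left(-74332\right) \frac{1}{50178} + 179193 \cdot \frac{1}{351}\right) = 3 + \left(- \frac{37166}{25089} + \frac{59731}{117}\right) = 3 + \frac{498080879}{978471} = \frac{501016292}{978471} \approx 512.04$)
$j = 2004$ ($j = \left(-334 + 0\right) \left(-6\right) = \left(-334\right) \left(-6\right) = 2004$)
$\frac{294 \left(-255\right) + 43696}{j + w} = \frac{294 \left(-255\right) + 43696}{2004 + \frac{501016292}{978471}} = \frac{-74970 + 43696}{\frac{2461872176}{978471}} = \left(-31274\right) \frac{978471}{2461872176} = - \frac{15300351027}{1230936088}$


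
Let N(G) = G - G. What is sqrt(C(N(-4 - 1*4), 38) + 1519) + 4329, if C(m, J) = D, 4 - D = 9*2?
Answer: 4329 + sqrt(1505) ≈ 4367.8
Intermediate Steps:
N(G) = 0
D = -14 (D = 4 - 9*2 = 4 - 1*18 = 4 - 18 = -14)
C(m, J) = -14
sqrt(C(N(-4 - 1*4), 38) + 1519) + 4329 = sqrt(-14 + 1519) + 4329 = sqrt(1505) + 4329 = 4329 + sqrt(1505)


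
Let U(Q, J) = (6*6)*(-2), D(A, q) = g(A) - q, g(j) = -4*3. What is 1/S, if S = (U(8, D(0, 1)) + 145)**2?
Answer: 1/5329 ≈ 0.00018765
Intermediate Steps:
g(j) = -12
D(A, q) = -12 - q
U(Q, J) = -72 (U(Q, J) = 36*(-2) = -72)
S = 5329 (S = (-72 + 145)**2 = 73**2 = 5329)
1/S = 1/5329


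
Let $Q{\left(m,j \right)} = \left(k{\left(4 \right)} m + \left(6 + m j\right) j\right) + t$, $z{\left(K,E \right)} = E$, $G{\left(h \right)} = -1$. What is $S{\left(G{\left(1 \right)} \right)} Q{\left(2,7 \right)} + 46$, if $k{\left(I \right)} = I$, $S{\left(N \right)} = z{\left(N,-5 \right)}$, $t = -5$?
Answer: $-669$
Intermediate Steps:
$S{\left(N \right)} = -5$
$Q{\left(m,j \right)} = -5 + 4 m + j \left(6 + j m\right)$ ($Q{\left(m,j \right)} = \left(4 m + \left(6 + m j\right) j\right) - 5 = \left(4 m + \left(6 + j m\right) j\right) - 5 = \left(4 m + j \left(6 + j m\right)\right) - 5 = -5 + 4 m + j \left(6 + j m\right)$)
$S{\left(G{\left(1 \right)} \right)} Q{\left(2,7 \right)} + 46 = - 5 \left(-5 + 4 \cdot 2 + 6 \cdot 7 + 2 \cdot 7^{2}\right) + 46 = - 5 \left(-5 + 8 + 42 + 2 \cdot 49\right) + 46 = - 5 \left(-5 + 8 + 42 + 98\right) + 46 = \left(-5\right) 143 + 46 = -715 + 46 = -669$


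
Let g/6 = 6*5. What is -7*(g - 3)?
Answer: -1239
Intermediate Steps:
g = 180 (g = 6*(6*5) = 6*30 = 180)
-7*(g - 3) = -7*(180 - 3) = -7*177 = -1239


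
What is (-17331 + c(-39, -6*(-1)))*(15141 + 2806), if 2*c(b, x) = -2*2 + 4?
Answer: -311039457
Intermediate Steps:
c(b, x) = 0 (c(b, x) = (-2*2 + 4)/2 = (-4 + 4)/2 = (1/2)*0 = 0)
(-17331 + c(-39, -6*(-1)))*(15141 + 2806) = (-17331 + 0)*(15141 + 2806) = -17331*17947 = -311039457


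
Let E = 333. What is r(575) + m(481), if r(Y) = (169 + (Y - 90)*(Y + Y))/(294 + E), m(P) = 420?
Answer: 273753/209 ≈ 1309.8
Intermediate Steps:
r(Y) = 169/627 + 2*Y*(-90 + Y)/627 (r(Y) = (169 + (Y - 90)*(Y + Y))/(294 + 333) = (169 + (-90 + Y)*(2*Y))/627 = (169 + 2*Y*(-90 + Y))*(1/627) = 169/627 + 2*Y*(-90 + Y)/627)
r(575) + m(481) = (169/627 - 60/209*575 + (2/627)*575**2) + 420 = (169/627 - 34500/209 + (2/627)*330625) + 420 = (169/627 - 34500/209 + 661250/627) + 420 = 185973/209 + 420 = 273753/209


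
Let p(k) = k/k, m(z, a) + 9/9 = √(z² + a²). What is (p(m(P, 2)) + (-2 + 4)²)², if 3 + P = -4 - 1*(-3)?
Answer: 25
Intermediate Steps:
P = -4 (P = -3 + (-4 - 1*(-3)) = -3 + (-4 + 3) = -3 - 1 = -4)
m(z, a) = -1 + √(a² + z²) (m(z, a) = -1 + √(z² + a²) = -1 + √(a² + z²))
p(k) = 1
(p(m(P, 2)) + (-2 + 4)²)² = (1 + (-2 + 4)²)² = (1 + 2²)² = (1 + 4)² = 5² = 25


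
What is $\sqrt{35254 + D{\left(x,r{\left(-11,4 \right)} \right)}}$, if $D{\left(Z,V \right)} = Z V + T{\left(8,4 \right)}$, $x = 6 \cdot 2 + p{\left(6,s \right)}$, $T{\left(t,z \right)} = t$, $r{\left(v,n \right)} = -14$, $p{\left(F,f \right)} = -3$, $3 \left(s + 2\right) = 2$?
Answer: $24 \sqrt{61} \approx 187.45$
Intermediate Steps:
$s = - \frac{4}{3}$ ($s = -2 + \frac{1}{3} \cdot 2 = -2 + \frac{2}{3} = - \frac{4}{3} \approx -1.3333$)
$x = 9$ ($x = 6 \cdot 2 - 3 = 12 - 3 = 9$)
$D{\left(Z,V \right)} = 8 + V Z$ ($D{\left(Z,V \right)} = Z V + 8 = V Z + 8 = 8 + V Z$)
$\sqrt{35254 + D{\left(x,r{\left(-11,4 \right)} \right)}} = \sqrt{35254 + \left(8 - 126\right)} = \sqrt{35254 - 118} = \sqrt{35136} = 24 \sqrt{61}$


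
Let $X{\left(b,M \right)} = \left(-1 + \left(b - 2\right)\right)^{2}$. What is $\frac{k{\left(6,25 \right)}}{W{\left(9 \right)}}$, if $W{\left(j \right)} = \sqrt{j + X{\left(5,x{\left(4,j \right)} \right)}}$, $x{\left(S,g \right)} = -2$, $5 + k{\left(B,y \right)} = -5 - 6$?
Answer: $- \frac{16 \sqrt{13}}{13} \approx -4.4376$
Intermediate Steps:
$k{\left(B,y \right)} = -16$ ($k{\left(B,y \right)} = -5 - 11 = -16$)
$X{\left(b,M \right)} = \left(-3 + b\right)^{2}$ ($X{\left(b,M \right)} = \left(-1 + \left(-2 + b\right)\right)^{2} = \left(-3 + b\right)^{2}$)
$W{\left(j \right)} = \sqrt{4 + j}$ ($W{\left(j \right)} = \sqrt{j + \left(-3 + 5\right)^{2}} = \sqrt{j + 2^{2}} = \sqrt{j + 4} = \sqrt{4 + j}$)
$\frac{k{\left(6,25 \right)}}{W{\left(9 \right)}} = - \frac{16}{\sqrt{4 + 9}} = - \frac{16}{\sqrt{13}} = - 16 \frac{\sqrt{13}}{13} = - \frac{16 \sqrt{13}}{13}$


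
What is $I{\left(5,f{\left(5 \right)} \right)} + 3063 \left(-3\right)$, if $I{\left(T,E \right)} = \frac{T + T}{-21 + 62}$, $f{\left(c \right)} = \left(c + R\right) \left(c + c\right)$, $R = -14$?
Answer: $- \frac{376739}{41} \approx -9188.8$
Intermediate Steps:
$f{\left(c \right)} = 2 c \left(-14 + c\right)$ ($f{\left(c \right)} = \left(c - 14\right) \left(c + c\right) = \left(-14 + c\right) 2 c = 2 c \left(-14 + c\right)$)
$I{\left(T,E \right)} = \frac{2 T}{41}$
$I{\left(5,f{\left(5 \right)} \right)} + 3063 \left(-3\right) = \frac{2}{41} \cdot 5 + 3063 \left(-3\right) = \frac{10}{41} - 9189 = - \frac{376739}{41}$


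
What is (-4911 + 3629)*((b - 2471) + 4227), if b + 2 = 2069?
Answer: -4901086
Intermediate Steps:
b = 2067 (b = -2 + 2069 = 2067)
(-4911 + 3629)*((b - 2471) + 4227) = (-4911 + 3629)*((2067 - 2471) + 4227) = -1282*(-404 + 4227) = -1282*3823 = -4901086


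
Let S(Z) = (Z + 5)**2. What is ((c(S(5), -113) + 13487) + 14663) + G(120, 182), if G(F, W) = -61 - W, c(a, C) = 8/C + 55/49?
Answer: 154526882/5537 ≈ 27908.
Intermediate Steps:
S(Z) = (5 + Z)**2
c(a, C) = 55/49 + 8/C (c(a, C) = 8/C + 55*(1/49) = 8/C + 55/49 = 55/49 + 8/C)
((c(S(5), -113) + 13487) + 14663) + G(120, 182) = (((55/49 + 8/(-113)) + 13487) + 14663) + (-61 - 1*182) = (((55/49 + 8*(-1/113)) + 13487) + 14663) + (-61 - 182) = (((55/49 - 8/113) + 13487) + 14663) - 243 = ((5823/5537 + 13487) + 14663) - 243 = (74683342/5537 + 14663) - 243 = 155872373/5537 - 243 = 154526882/5537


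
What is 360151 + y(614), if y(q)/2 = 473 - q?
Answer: 359869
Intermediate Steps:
y(q) = 946 - 2*q (y(q) = 2*(473 - q) = 946 - 2*q)
360151 + y(614) = 360151 + (946 - 2*614) = 360151 + (946 - 1228) = 360151 - 282 = 359869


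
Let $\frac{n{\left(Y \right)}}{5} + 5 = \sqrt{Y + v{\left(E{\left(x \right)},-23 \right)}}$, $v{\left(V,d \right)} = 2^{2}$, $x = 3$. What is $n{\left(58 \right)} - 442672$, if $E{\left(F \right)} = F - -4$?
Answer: $-442697 + 5 \sqrt{62} \approx -4.4266 \cdot 10^{5}$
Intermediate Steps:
$E{\left(F \right)} = 4 + F$ ($E{\left(F \right)} = F + 4 = 4 + F$)
$v{\left(V,d \right)} = 4$
$n{\left(Y \right)} = -25 + 5 \sqrt{4 + Y}$ ($n{\left(Y \right)} = -25 + 5 \sqrt{Y + 4} = -25 + 5 \sqrt{4 + Y}$)
$n{\left(58 \right)} - 442672 = \left(-25 + 5 \sqrt{4 + 58}\right) - 442672 = \left(-25 + 5 \sqrt{62}\right) - 442672 = -442697 + 5 \sqrt{62}$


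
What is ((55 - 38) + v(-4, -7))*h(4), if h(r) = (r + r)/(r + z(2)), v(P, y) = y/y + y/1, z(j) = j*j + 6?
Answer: 44/7 ≈ 6.2857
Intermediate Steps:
z(j) = 6 + j**2 (z(j) = j**2 + 6 = 6 + j**2)
v(P, y) = 1 + y (v(P, y) = 1 + y*1 = 1 + y)
h(r) = 2*r/(10 + r) (h(r) = (r + r)/(r + (6 + 2**2)) = (2*r)/(r + (6 + 4)) = (2*r)/(r + 10) = (2*r)/(10 + r) = 2*r/(10 + r))
((55 - 38) + v(-4, -7))*h(4) = ((55 - 38) + (1 - 7))*(2*4/(10 + 4)) = (17 - 6)*(2*4/14) = 11*(2*4*(1/14)) = 11*(4/7) = 44/7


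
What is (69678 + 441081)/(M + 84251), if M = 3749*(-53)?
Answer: -510759/114446 ≈ -4.4629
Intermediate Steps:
M = -198697
(69678 + 441081)/(M + 84251) = (69678 + 441081)/(-198697 + 84251) = 510759/(-114446) = 510759*(-1/114446) = -510759/114446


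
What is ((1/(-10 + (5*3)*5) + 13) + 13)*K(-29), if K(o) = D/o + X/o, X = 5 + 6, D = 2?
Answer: -1691/145 ≈ -11.662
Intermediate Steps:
X = 11
K(o) = 13/o (K(o) = 2/o + 11/o = 13/o)
((1/(-10 + (5*3)*5) + 13) + 13)*K(-29) = ((1/(-10 + (5*3)*5) + 13) + 13)*(13/(-29)) = ((1/(-10 + 15*5) + 13) + 13)*(13*(-1/29)) = ((1/(-10 + 75) + 13) + 13)*(-13/29) = ((1/65 + 13) + 13)*(-13/29) = (846/65 + 13)*(-13/29) = (1691/65)*(-13/29) = -1691/145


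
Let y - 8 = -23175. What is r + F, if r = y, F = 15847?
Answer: -7320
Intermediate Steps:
y = -23167 (y = 8 - 23175 = -23167)
r = -23167
r + F = -23167 + 15847 = -7320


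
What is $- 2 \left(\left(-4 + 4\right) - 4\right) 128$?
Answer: $1024$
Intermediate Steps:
$- 2 \left(\left(-4 + 4\right) - 4\right) 128 = - 2 \left(0 - 4\right) 128 = \left(-2\right) \left(-4\right) 128 = 8 \cdot 128 = 1024$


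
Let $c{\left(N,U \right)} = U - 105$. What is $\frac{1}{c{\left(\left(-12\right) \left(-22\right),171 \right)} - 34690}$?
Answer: $- \frac{1}{34624} \approx -2.8882 \cdot 10^{-5}$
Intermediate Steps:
$c{\left(N,U \right)} = -105 + U$ ($c{\left(N,U \right)} = U - 105 = -105 + U$)
$\frac{1}{c{\left(\left(-12\right) \left(-22\right),171 \right)} - 34690} = \frac{1}{\left(-105 + 171\right) - 34690} = \frac{1}{66 - 34690} = \frac{1}{-34624} = - \frac{1}{34624}$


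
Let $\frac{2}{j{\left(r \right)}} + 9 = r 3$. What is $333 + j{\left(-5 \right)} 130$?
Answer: $\frac{1933}{6} \approx 322.17$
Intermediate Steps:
$j{\left(r \right)} = \frac{2}{-9 + 3 r}$ ($j{\left(r \right)} = \frac{2}{-9 + r 3} = \frac{2}{-9 + 3 r}$)
$333 + j{\left(-5 \right)} 130 = 333 + \frac{2}{3 \left(-3 - 5\right)} 130 = 333 + \frac{2}{3 \left(-8\right)} 130 = 333 + \frac{2}{3} \left(- \frac{1}{8}\right) 130 = 333 - \frac{65}{6} = \frac{1933}{6}$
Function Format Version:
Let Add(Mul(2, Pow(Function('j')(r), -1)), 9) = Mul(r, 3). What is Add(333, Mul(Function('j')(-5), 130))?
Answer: Rational(1933, 6) ≈ 322.17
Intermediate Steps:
Function('j')(r) = Mul(2, Pow(Add(-9, Mul(3, r)), -1)) (Function('j')(r) = Mul(2, Pow(Add(-9, Mul(r, 3)), -1)) = Mul(2, Pow(Add(-9, Mul(3, r)), -1)))
Add(333, Mul(Function('j')(-5), 130)) = Add(333, Mul(Mul(Rational(2, 3), Pow(Add(-3, -5), -1)), 130)) = Add(333, Mul(Mul(Rational(2, 3), Pow(-8, -1)), 130)) = Add(333, Mul(Mul(Rational(2, 3), Rational(-1, 8)), 130)) = Add(333, Mul(Rational(-1, 12), 130)) = Add(333, Rational(-65, 6)) = Rational(1933, 6)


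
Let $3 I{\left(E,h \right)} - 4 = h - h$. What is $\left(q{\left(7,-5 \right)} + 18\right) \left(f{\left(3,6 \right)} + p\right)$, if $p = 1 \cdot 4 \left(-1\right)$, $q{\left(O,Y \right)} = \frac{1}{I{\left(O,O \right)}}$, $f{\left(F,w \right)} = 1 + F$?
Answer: $0$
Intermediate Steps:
$I{\left(E,h \right)} = \frac{4}{3}$ ($I{\left(E,h \right)} = \frac{4}{3} + \frac{h - h}{3} = \frac{4}{3} + \frac{1}{3} \cdot 0 = \frac{4}{3} + 0 = \frac{4}{3}$)
$q{\left(O,Y \right)} = \frac{3}{4}$ ($q{\left(O,Y \right)} = \frac{1}{\frac{4}{3}} = \frac{3}{4}$)
$p = -4$ ($p = 4 \left(-1\right) = -4$)
$\left(q{\left(7,-5 \right)} + 18\right) \left(f{\left(3,6 \right)} + p\right) = \left(\frac{3}{4} + 18\right) \left(\left(1 + 3\right) - 4\right) = \frac{75 \left(4 - 4\right)}{4} = \frac{75}{4} \cdot 0 = 0$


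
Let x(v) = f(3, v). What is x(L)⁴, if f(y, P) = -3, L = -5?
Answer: 81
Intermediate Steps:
x(v) = -3
x(L)⁴ = (-3)⁴ = 81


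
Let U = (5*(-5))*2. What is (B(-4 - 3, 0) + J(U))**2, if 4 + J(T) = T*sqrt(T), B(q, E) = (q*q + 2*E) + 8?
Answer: (53 - 250*I*sqrt(2))**2 ≈ -1.2219e+5 - 37477.0*I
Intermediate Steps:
B(q, E) = 8 + q**2 + 2*E (B(q, E) = (q**2 + 2*E) + 8 = 8 + q**2 + 2*E)
U = -50 (U = -25*2 = -50)
J(T) = -4 + T**(3/2) (J(T) = -4 + T*sqrt(T) = -4 + T**(3/2))
(B(-4 - 3, 0) + J(U))**2 = ((8 + (-4 - 3)**2 + 2*0) + (-4 + (-50)**(3/2)))**2 = ((8 + (-7)**2 + 0) + (-4 - 250*I*sqrt(2)))**2 = ((8 + 49 + 0) + (-4 - 250*I*sqrt(2)))**2 = (57 + (-4 - 250*I*sqrt(2)))**2 = (53 - 250*I*sqrt(2))**2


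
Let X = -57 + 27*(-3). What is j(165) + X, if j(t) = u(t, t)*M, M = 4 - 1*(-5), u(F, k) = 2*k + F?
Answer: 4317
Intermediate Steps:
u(F, k) = F + 2*k
M = 9 (M = 4 + 5 = 9)
j(t) = 27*t (j(t) = (t + 2*t)*9 = (3*t)*9 = 27*t)
X = -138 (X = -57 - 81 = -138)
j(165) + X = 27*165 - 138 = 4455 - 138 = 4317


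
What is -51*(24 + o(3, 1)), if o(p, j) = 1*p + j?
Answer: -1428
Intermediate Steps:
o(p, j) = j + p (o(p, j) = p + j = j + p)
-51*(24 + o(3, 1)) = -51*(24 + (1 + 3)) = -51*(24 + 4) = -51*28 = -1428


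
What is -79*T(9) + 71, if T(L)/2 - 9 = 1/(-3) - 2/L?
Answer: -11369/9 ≈ -1263.2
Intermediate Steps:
T(L) = 52/3 - 4/L (T(L) = 18 + 2*(1/(-3) - 2/L) = 18 + 2*(1*(-⅓) - 2/L) = 18 + 2*(-⅓ - 2/L) = 18 + (-⅔ - 4/L) = 52/3 - 4/L)
-79*T(9) + 71 = -79*(52/3 - 4/9) + 71 = -79*152/9 + 71 = -12008/9 + 71 = -11369/9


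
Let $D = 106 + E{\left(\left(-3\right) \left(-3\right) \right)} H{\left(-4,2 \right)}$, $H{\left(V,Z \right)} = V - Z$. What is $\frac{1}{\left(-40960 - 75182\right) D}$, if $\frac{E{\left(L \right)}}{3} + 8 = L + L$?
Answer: $\frac{1}{8594508} \approx 1.1635 \cdot 10^{-7}$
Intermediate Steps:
$E{\left(L \right)} = -24 + 6 L$ ($E{\left(L \right)} = -24 + 3 \left(L + L\right) = -24 + 3 \cdot 2 L = -24 + 6 L$)
$D = -74$ ($D = 106 + \left(-24 + 6 \left(\left(-3\right) \left(-3\right)\right)\right) \left(-4 - 2\right) = 106 + \left(-24 + 6 \cdot 9\right) \left(-4 - 2\right) = 106 + \left(-24 + 54\right) \left(-6\right) = 106 + 30 \left(-6\right) = 106 - 180 = -74$)
$\frac{1}{\left(-40960 - 75182\right) D} = \frac{1}{\left(-40960 - 75182\right) \left(-74\right)} = \frac{1}{-116142} \left(- \frac{1}{74}\right) = \left(- \frac{1}{116142}\right) \left(- \frac{1}{74}\right) = \frac{1}{8594508}$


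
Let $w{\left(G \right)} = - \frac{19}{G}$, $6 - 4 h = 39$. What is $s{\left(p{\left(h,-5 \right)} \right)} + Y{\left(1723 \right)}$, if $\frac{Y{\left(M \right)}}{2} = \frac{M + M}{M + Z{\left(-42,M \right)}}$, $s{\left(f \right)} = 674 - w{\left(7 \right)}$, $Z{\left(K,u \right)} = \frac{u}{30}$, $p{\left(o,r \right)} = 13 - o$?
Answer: $\frac{147687}{217} \approx 680.58$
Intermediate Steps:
$h = - \frac{33}{4}$ ($h = \frac{3}{2} - \frac{39}{4} = - \frac{33}{4} \approx -8.25$)
$Z{\left(K,u \right)} = \frac{u}{30}$ ($Z{\left(K,u \right)} = u \frac{1}{30} = \frac{u}{30}$)
$s{\left(f \right)} = \frac{4737}{7}$ ($s{\left(f \right)} = 674 - - \frac{19}{7} = 674 + \frac{19}{7} = \frac{4737}{7}$)
$Y{\left(M \right)} = \frac{120}{31}$ ($Y{\left(M \right)} = 2 \frac{M + M}{M + \frac{M}{30}} = 2 \frac{2 M}{\frac{31}{30} M} = 2 \cdot 2 M \frac{30}{31 M} = 2 \cdot \frac{60}{31} = \frac{120}{31}$)
$s{\left(p{\left(h,-5 \right)} \right)} + Y{\left(1723 \right)} = \frac{4737}{7} + \frac{120}{31} = \frac{147687}{217}$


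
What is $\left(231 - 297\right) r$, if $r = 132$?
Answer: $-8712$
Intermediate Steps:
$\left(231 - 297\right) r = \left(231 - 297\right) 132 = \left(-66\right) 132 = -8712$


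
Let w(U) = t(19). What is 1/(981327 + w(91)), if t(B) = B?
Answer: 1/981346 ≈ 1.0190e-6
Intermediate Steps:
w(U) = 19
1/(981327 + w(91)) = 1/(981327 + 19) = 1/981346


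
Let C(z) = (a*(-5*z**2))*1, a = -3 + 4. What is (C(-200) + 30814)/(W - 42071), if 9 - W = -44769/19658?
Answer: 3325858388/826810027 ≈ 4.0225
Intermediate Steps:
a = 1
C(z) = -5*z**2 (C(z) = (1*(-5*z**2))*1 = -5*z**2*1 = -5*z**2)
W = 221691/19658 (W = 9 - (-44769)/19658 = 9 - 1*(-44769/19658) = 9 + 44769/19658 = 221691/19658 ≈ 11.277)
(C(-200) + 30814)/(W - 42071) = (-5*(-200)**2 + 30814)/(221691/19658 - 42071) = (-5*40000 + 30814)/(-826810027/19658) = (-200000 + 30814)*(-19658/826810027) = -169186*(-19658/826810027) = 3325858388/826810027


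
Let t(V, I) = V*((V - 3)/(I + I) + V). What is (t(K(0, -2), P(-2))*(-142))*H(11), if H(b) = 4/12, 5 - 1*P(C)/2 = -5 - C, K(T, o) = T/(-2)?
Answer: 0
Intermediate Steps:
K(T, o) = -T/2 (K(T, o) = T*(-½) = -T/2)
P(C) = 20 + 2*C (P(C) = 10 - 2*(-5 - C) = 10 + (10 + 2*C) = 20 + 2*C)
t(V, I) = V*(V + (-3 + V)/(2*I)) (t(V, I) = V*((-3 + V)/((2*I)) + V) = V*((-3 + V)*(1/(2*I)) + V) = V*((-3 + V)/(2*I) + V) = V*(V + (-3 + V)/(2*I)))
H(b) = ⅓ (H(b) = 4*(1/12) = ⅓)
(t(K(0, -2), P(-2))*(-142))*H(11) = (((-½*0)*(-3 - ½*0 + 2*(20 + 2*(-2))*(-½*0))/(2*(20 + 2*(-2))))*(-142))*(⅓) = (((½)*0*(-3 + 0 + 2*(20 - 4)*0)/(20 - 4))*(-142))*(⅓) = (((½)*0*(-3 + 0 + 2*16*0)/16)*(-142))*(⅓) = (((½)*0*(1/16)*(-3 + 0 + 0))*(-142))*(⅓) = (((½)*0*(1/16)*(-3))*(-142))*(⅓) = (0*(-142))*(⅓) = 0*(⅓) = 0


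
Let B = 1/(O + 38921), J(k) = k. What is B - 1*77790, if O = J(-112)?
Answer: -3018952109/38809 ≈ -77790.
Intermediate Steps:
O = -112
B = 1/38809 (B = 1/(-112 + 38921) = 1/38809 ≈ 2.5767e-5)
B - 1*77790 = 1/38809 - 1*77790 = 1/38809 - 77790 = -3018952109/38809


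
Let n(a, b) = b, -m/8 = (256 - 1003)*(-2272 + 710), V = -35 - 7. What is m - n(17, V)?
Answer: -9334470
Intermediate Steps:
V = -42
m = -9334512 (m = -8*(256 - 1003)*(-2272 + 710) = -(-5976)*(-1562) = -8*1166814 = -9334512)
m - n(17, V) = -9334512 - 1*(-42) = -9334512 + 42 = -9334470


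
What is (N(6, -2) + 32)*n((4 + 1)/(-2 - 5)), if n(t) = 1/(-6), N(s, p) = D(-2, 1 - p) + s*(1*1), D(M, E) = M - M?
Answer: -19/3 ≈ -6.3333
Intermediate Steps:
D(M, E) = 0
N(s, p) = s (N(s, p) = 0 + s*(1*1) = 0 + s*1 = 0 + s = s)
n(t) = -⅙
(N(6, -2) + 32)*n((4 + 1)/(-2 - 5)) = (6 + 32)*(-⅙) = 38*(-⅙) = -19/3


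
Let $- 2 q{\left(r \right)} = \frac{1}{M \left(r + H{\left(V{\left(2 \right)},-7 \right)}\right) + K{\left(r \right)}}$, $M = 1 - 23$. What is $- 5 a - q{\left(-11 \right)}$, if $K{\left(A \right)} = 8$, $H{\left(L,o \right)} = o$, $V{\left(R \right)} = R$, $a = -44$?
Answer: $\frac{177761}{808} \approx 220.0$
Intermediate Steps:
$M = -22$ ($M = 1 - 23 = -22$)
$q{\left(r \right)} = - \frac{1}{2 \left(162 - 22 r\right)}$ ($q{\left(r \right)} = - \frac{1}{2 \left(- 22 \left(r - 7\right) + 8\right)} = - \frac{1}{2 \left(- 22 \left(-7 + r\right) + 8\right)} = - \frac{1}{2 \left(\left(154 - 22 r\right) + 8\right)} = - \frac{1}{2 \left(162 - 22 r\right)}$)
$- 5 a - q{\left(-11 \right)} = \left(-5\right) \left(-44\right) - \frac{1}{4 \left(-81 + 11 \left(-11\right)\right)} = 220 - \frac{1}{4 \left(-81 - 121\right)} = 220 - \frac{1}{4 \left(-202\right)} = 220 - \frac{1}{4} \left(- \frac{1}{202}\right) = 220 - - \frac{1}{808} = 220 + \frac{1}{808} = \frac{177761}{808}$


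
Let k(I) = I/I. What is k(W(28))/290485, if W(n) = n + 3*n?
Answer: 1/290485 ≈ 3.4425e-6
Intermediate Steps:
W(n) = 4*n
k(I) = 1
k(W(28))/290485 = 1/290485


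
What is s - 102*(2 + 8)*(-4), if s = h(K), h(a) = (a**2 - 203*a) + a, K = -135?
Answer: 49575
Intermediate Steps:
h(a) = a**2 - 202*a
s = 45495 (s = -135*(-202 - 135) = -135*(-337) = 45495)
s - 102*(2 + 8)*(-4) = 45495 - 102*(2 + 8)*(-4) = 45495 - 1020*(-4) = 45495 - 102*(-40) = 45495 + 4080 = 49575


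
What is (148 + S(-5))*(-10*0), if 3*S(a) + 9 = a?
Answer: 0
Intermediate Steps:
S(a) = -3 + a/3
(148 + S(-5))*(-10*0) = (148 + (-3 + (⅓)*(-5)))*(-10*0) = (148 + (-3 - 5/3))*(-2*0) = (148 - 14/3)*0 = (430/3)*0 = 0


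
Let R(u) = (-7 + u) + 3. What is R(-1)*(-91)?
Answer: 455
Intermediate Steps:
R(u) = -4 + u
R(-1)*(-91) = (-4 - 1)*(-91) = -5*(-91) = 455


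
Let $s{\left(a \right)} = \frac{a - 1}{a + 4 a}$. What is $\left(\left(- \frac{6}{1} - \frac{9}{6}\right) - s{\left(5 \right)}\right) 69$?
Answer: $- \frac{26427}{50} \approx -528.54$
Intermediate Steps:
$s{\left(a \right)} = \frac{-1 + a}{5 a}$
$\left(\left(- \frac{6}{1} - \frac{9}{6}\right) - s{\left(5 \right)}\right) 69 = \left(\left(- \frac{6}{1} - \frac{9}{6}\right) - \frac{-1 + 5}{5 \cdot 5}\right) 69 = \left(\left(\left(-6\right) 1 - \frac{3}{2}\right) - \frac{1}{5} \cdot \frac{1}{5} \cdot 4\right) 69 = \left(\left(-6 - \frac{3}{2}\right) - \frac{4}{25}\right) 69 = \left(- \frac{15}{2} - \frac{4}{25}\right) 69 = \left(- \frac{383}{50}\right) 69 = - \frac{26427}{50}$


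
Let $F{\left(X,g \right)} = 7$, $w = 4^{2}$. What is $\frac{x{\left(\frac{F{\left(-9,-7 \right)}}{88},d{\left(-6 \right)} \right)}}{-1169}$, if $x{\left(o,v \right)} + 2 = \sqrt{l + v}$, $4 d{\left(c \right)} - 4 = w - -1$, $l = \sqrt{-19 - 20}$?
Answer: $\frac{2}{1169} - \frac{\sqrt{21 + 4 i \sqrt{39}}}{2338} \approx -0.00050408 - 0.0010316 i$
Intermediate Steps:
$w = 16$
$l = i \sqrt{39}$ ($l = \sqrt{-39} = i \sqrt{39} \approx 6.245 i$)
$d{\left(c \right)} = \frac{21}{4}$ ($d{\left(c \right)} = 1 + \frac{16 - -1}{4} = 1 + \frac{16 + 1}{4} = 1 + \frac{1}{4} \cdot 17 = 1 + \frac{17}{4} = \frac{21}{4}$)
$x{\left(o,v \right)} = -2 + \sqrt{v + i \sqrt{39}}$ ($x{\left(o,v \right)} = -2 + \sqrt{i \sqrt{39} + v} = -2 + \sqrt{v + i \sqrt{39}}$)
$\frac{x{\left(\frac{F{\left(-9,-7 \right)}}{88},d{\left(-6 \right)} \right)}}{-1169} = \frac{-2 + \sqrt{\frac{21}{4} + i \sqrt{39}}}{-1169} = \left(-2 + \sqrt{\frac{21}{4} + i \sqrt{39}}\right) \left(- \frac{1}{1169}\right) = \frac{2}{1169} - \frac{\sqrt{\frac{21}{4} + i \sqrt{39}}}{1169}$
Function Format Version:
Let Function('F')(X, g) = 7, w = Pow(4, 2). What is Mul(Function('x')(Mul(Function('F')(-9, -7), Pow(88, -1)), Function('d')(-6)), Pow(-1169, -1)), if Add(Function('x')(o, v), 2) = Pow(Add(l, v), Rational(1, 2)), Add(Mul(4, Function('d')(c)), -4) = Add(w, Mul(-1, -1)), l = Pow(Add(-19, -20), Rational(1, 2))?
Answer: Add(Rational(2, 1169), Mul(Rational(-1, 2338), Pow(Add(21, Mul(4, I, Pow(39, Rational(1, 2)))), Rational(1, 2)))) ≈ Add(-0.00050408, Mul(-0.0010316, I))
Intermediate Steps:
w = 16
l = Mul(I, Pow(39, Rational(1, 2))) (l = Pow(-39, Rational(1, 2)) = Mul(I, Pow(39, Rational(1, 2))) ≈ Mul(6.2450, I))
Function('d')(c) = Rational(21, 4) (Function('d')(c) = Add(1, Mul(Rational(1, 4), Add(16, Mul(-1, -1)))) = Add(1, Mul(Rational(1, 4), Add(16, 1))) = Add(1, Mul(Rational(1, 4), 17)) = Add(1, Rational(17, 4)) = Rational(21, 4))
Function('x')(o, v) = Add(-2, Pow(Add(v, Mul(I, Pow(39, Rational(1, 2)))), Rational(1, 2))) (Function('x')(o, v) = Add(-2, Pow(Add(Mul(I, Pow(39, Rational(1, 2))), v), Rational(1, 2))) = Add(-2, Pow(Add(v, Mul(I, Pow(39, Rational(1, 2)))), Rational(1, 2))))
Mul(Function('x')(Mul(Function('F')(-9, -7), Pow(88, -1)), Function('d')(-6)), Pow(-1169, -1)) = Mul(Add(-2, Pow(Add(Rational(21, 4), Mul(I, Pow(39, Rational(1, 2)))), Rational(1, 2))), Pow(-1169, -1)) = Mul(Add(-2, Pow(Add(Rational(21, 4), Mul(I, Pow(39, Rational(1, 2)))), Rational(1, 2))), Rational(-1, 1169)) = Add(Rational(2, 1169), Mul(Rational(-1, 1169), Pow(Add(Rational(21, 4), Mul(I, Pow(39, Rational(1, 2)))), Rational(1, 2))))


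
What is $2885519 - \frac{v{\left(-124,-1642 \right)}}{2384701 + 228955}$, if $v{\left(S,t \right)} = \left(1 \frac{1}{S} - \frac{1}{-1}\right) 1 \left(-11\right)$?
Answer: $\frac{935177501886889}{324093344} \approx 2.8855 \cdot 10^{6}$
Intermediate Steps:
$v{\left(S,t \right)} = -11 - \frac{11}{S}$ ($v{\left(S,t \right)} = \left(\frac{1}{S} - -1\right) 1 \left(-11\right) = \left(\frac{1}{S} + 1\right) 1 \left(-11\right) = \left(1 + \frac{1}{S}\right) 1 \left(-11\right) = \left(1 + \frac{1}{S}\right) \left(-11\right) = -11 - \frac{11}{S}$)
$2885519 - \frac{v{\left(-124,-1642 \right)}}{2384701 + 228955} = 2885519 - \frac{-11 - \frac{11}{-124}}{2384701 + 228955} = 2885519 - \frac{-11 - - \frac{11}{124}}{2613656} = 2885519 - \left(-11 + \frac{11}{124}\right) \frac{1}{2613656} = 2885519 - \left(- \frac{1353}{124}\right) \frac{1}{2613656} = 2885519 - - \frac{1353}{324093344} = 2885519 + \frac{1353}{324093344} = \frac{935177501886889}{324093344}$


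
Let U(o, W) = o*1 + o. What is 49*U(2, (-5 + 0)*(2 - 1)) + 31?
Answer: 227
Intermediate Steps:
U(o, W) = 2*o (U(o, W) = o + o = 2*o)
49*U(2, (-5 + 0)*(2 - 1)) + 31 = 49*(2*2) + 31 = 49*4 + 31 = 196 + 31 = 227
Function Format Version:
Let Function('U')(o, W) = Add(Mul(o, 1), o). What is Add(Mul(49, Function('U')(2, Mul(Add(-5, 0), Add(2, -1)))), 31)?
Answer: 227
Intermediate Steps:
Function('U')(o, W) = Mul(2, o) (Function('U')(o, W) = Add(o, o) = Mul(2, o))
Add(Mul(49, Function('U')(2, Mul(Add(-5, 0), Add(2, -1)))), 31) = Add(Mul(49, Mul(2, 2)), 31) = Add(Mul(49, 4), 31) = Add(196, 31) = 227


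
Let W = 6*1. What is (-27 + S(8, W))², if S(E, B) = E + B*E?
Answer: 841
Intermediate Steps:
W = 6
(-27 + S(8, W))² = (-27 + 8*(1 + 6))² = (-27 + 8*7)² = (-27 + 56)² = 29² = 841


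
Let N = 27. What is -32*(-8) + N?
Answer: 283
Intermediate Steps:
-32*(-8) + N = -32*(-8) + 27 = 256 + 27 = 283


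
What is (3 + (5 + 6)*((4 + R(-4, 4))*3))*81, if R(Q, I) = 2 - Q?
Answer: 26973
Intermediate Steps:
(3 + (5 + 6)*((4 + R(-4, 4))*3))*81 = (3 + (5 + 6)*((4 + (2 - 1*(-4)))*3))*81 = (3 + 11*((4 + (2 + 4))*3))*81 = (3 + 11*((4 + 6)*3))*81 = (3 + 11*(10*3))*81 = (3 + 11*30)*81 = (3 + 330)*81 = 333*81 = 26973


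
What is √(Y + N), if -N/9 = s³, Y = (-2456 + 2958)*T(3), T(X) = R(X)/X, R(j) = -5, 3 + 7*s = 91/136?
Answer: I*√1545646814392506/1359456 ≈ 28.919*I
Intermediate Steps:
s = -317/952 (s = -3/7 + (91/136)/7 = -3/7 + (91*(1/136))/7 = -3/7 + (⅐)*(91/136) = -3/7 + 13/136 = -317/952 ≈ -0.33298)
T(X) = -5/X
Y = -2510/3 (Y = (-2456 + 2958)*(-5/3) = 502*(-5*⅓) = 502*(-5/3) = -2510/3 ≈ -836.67)
N = 286695117/862801408 (N = -9*(-317/952)³ = -9*(-31855013/862801408) = 286695117/862801408 ≈ 0.33228)
√(Y + N) = √(-2510/3 + 286695117/862801408) = √(-2164771448729/2588404224) = I*√1545646814392506/1359456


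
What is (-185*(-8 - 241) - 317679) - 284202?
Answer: -555816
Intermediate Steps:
(-185*(-8 - 241) - 317679) - 284202 = (-185*(-249) - 317679) - 284202 = (46065 - 317679) - 284202 = -271614 - 284202 = -555816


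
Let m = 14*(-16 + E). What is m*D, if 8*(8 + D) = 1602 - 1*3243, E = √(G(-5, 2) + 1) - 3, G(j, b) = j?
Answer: 226765/4 - 11935*I/2 ≈ 56691.0 - 5967.5*I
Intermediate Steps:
E = -3 + 2*I (E = √(-5 + 1) - 3 = √(-4) - 3 = 2*I - 3 = -3 + 2*I ≈ -3.0 + 2.0*I)
m = -266 + 28*I (m = 14*(-16 + (-3 + 2*I)) = 14*(-19 + 2*I) = -266 + 28*I ≈ -266.0 + 28.0*I)
D = -1705/8 (D = -8 + (1602 - 1*3243)/8 = -8 + (1602 - 3243)/8 = -8 + (⅛)*(-1641) = -8 - 1641/8 = -1705/8 ≈ -213.13)
m*D = (-266 + 28*I)*(-1705/8) = 226765/4 - 11935*I/2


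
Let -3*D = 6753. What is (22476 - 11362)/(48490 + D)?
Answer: 11114/46239 ≈ 0.24036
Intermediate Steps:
D = -2251 (D = -1/3*6753 = -2251)
(22476 - 11362)/(48490 + D) = (22476 - 11362)/(48490 - 2251) = 11114/46239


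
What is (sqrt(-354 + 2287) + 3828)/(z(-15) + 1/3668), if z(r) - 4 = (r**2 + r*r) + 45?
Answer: 4680368/610111 + 3668*sqrt(1933)/1830333 ≈ 7.7594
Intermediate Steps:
z(r) = 49 + 2*r**2 (z(r) = 4 + ((r**2 + r*r) + 45) = 4 + ((r**2 + r**2) + 45) = 4 + (2*r**2 + 45) = 4 + (45 + 2*r**2) = 49 + 2*r**2)
(sqrt(-354 + 2287) + 3828)/(z(-15) + 1/3668) = (sqrt(-354 + 2287) + 3828)/((49 + 2*(-15)**2) + 1/3668) = (sqrt(1933) + 3828)/((49 + 2*225) + 1/3668) = (3828 + sqrt(1933))/((49 + 450) + 1/3668) = (3828 + sqrt(1933))/(499 + 1/3668) = (3828 + sqrt(1933))/(1830333/3668) = (3828 + sqrt(1933))*(3668/1830333) = 4680368/610111 + 3668*sqrt(1933)/1830333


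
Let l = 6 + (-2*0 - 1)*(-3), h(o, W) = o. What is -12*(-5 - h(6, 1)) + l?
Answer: 141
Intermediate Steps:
l = 9 (l = 6 + (0 - 1)*(-3) = 6 - 1*(-3) = 6 + 3 = 9)
-12*(-5 - h(6, 1)) + l = -12*(-5 - 1*6) + 9 = -12*(-5 - 6) + 9 = -12*(-11) + 9 = 132 + 9 = 141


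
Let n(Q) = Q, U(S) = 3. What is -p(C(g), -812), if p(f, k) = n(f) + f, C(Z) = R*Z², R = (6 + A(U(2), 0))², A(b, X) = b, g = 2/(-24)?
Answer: -9/8 ≈ -1.1250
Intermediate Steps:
g = -1/12 (g = 2*(-1/24) = -1/12 ≈ -0.083333)
R = 81 (R = (6 + 3)² = 9² = 81)
C(Z) = 81*Z²
p(f, k) = 2*f (p(f, k) = f + f = 2*f)
-p(C(g), -812) = -2*81*(-1/12)² = -2*81*(1/144) = -2*9/16 = -1*9/8 = -9/8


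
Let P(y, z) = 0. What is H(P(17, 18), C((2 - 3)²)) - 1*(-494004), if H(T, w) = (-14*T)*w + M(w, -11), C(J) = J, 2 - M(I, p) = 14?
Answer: 493992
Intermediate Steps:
M(I, p) = -12 (M(I, p) = 2 - 1*14 = 2 - 14 = -12)
H(T, w) = -12 - 14*T*w (H(T, w) = (-14*T)*w - 12 = -14*T*w - 12 = -12 - 14*T*w)
H(P(17, 18), C((2 - 3)²)) - 1*(-494004) = (-12 - 14*0*(2 - 3)²) - 1*(-494004) = (-12 - 14*0*(-1)²) + 494004 = (-12 - 14*0*1) + 494004 = (-12 + 0) + 494004 = -12 + 494004 = 493992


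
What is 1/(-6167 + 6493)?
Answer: 1/326 ≈ 0.0030675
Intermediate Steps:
1/(-6167 + 6493) = 1/326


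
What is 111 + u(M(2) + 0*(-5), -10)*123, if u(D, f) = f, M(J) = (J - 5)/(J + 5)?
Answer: -1119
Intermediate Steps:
M(J) = (-5 + J)/(5 + J)
111 + u(M(2) + 0*(-5), -10)*123 = 111 - 10*123 = 111 - 1230 = -1119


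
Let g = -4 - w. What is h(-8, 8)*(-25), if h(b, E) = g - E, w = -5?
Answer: 175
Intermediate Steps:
g = 1 (g = -4 - 1*(-5) = -4 + 5 = 1)
h(b, E) = 1 - E
h(-8, 8)*(-25) = (1 - 1*8)*(-25) = (1 - 8)*(-25) = -7*(-25) = 175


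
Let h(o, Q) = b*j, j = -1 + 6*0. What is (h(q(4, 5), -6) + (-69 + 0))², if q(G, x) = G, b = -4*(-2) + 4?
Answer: 6561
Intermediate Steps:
b = 12 (b = 8 + 4 = 12)
j = -1 (j = -1 + 0 = -1)
h(o, Q) = -12 (h(o, Q) = 12*(-1) = -12)
(h(q(4, 5), -6) + (-69 + 0))² = (-12 + (-69 + 0))² = (-12 - 69)² = (-81)² = 6561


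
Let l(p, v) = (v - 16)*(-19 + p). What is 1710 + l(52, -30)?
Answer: 192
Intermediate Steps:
l(p, v) = (-19 + p)*(-16 + v) (l(p, v) = (-16 + v)*(-19 + p) = (-19 + p)*(-16 + v))
1710 + l(52, -30) = 1710 + (304 - 19*(-30) - 16*52 + 52*(-30)) = 1710 + (304 + 570 - 832 - 1560) = 1710 - 1518 = 192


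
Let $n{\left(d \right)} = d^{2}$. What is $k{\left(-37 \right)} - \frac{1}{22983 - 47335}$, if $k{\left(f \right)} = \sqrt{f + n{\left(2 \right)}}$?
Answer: $\frac{1}{24352} + i \sqrt{33} \approx 4.1064 \cdot 10^{-5} + 5.7446 i$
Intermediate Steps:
$k{\left(f \right)} = \sqrt{4 + f}$ ($k{\left(f \right)} = \sqrt{f + 2^{2}} = \sqrt{f + 4} = \sqrt{4 + f}$)
$k{\left(-37 \right)} - \frac{1}{22983 - 47335} = \sqrt{4 - 37} - \frac{1}{22983 - 47335} = \sqrt{-33} - \frac{1}{-24352} = i \sqrt{33} - - \frac{1}{24352} = i \sqrt{33} + \frac{1}{24352} = \frac{1}{24352} + i \sqrt{33}$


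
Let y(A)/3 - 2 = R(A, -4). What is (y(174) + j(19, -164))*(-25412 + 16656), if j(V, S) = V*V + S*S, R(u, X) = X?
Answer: -238609756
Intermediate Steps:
y(A) = -6 (y(A) = 6 + 3*(-4) = 6 - 12 = -6)
j(V, S) = S**2 + V**2 (j(V, S) = V**2 + S**2 = S**2 + V**2)
(y(174) + j(19, -164))*(-25412 + 16656) = (-6 + ((-164)**2 + 19**2))*(-25412 + 16656) = (-6 + (26896 + 361))*(-8756) = (-6 + 27257)*(-8756) = 27251*(-8756) = -238609756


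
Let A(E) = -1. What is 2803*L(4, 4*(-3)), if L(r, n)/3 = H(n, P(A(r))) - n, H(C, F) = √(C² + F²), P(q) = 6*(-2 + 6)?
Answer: 100908 + 100908*√5 ≈ 3.2655e+5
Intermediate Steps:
P(q) = 24 (P(q) = 6*4 = 24)
L(r, n) = -3*n + 3*√(576 + n²) (L(r, n) = 3*(√(n² + 24²) - n) = 3*(√(n² + 576) - n) = 3*(√(576 + n²) - n) = -3*n + 3*√(576 + n²))
2803*L(4, 4*(-3)) = 2803*(-12*(-3) + 3*√(576 + (4*(-3))²)) = 2803*(-3*(-12) + 3*√(576 + (-12)²)) = 2803*(36 + 3*√(576 + 144)) = 2803*(36 + 3*√720) = 2803*(36 + 3*(12*√5)) = 2803*(36 + 36*√5) = 100908 + 100908*√5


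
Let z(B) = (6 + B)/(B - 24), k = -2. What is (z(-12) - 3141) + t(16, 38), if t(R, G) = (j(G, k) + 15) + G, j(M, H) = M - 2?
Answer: -18311/6 ≈ -3051.8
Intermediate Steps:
j(M, H) = -2 + M
z(B) = (6 + B)/(-24 + B)
t(R, G) = 13 + 2*G (t(R, G) = ((-2 + G) + 15) + G = (13 + G) + G = 13 + 2*G)
(z(-12) - 3141) + t(16, 38) = ((6 - 12)/(-24 - 12) - 3141) + (13 + 2*38) = (-6/(-36) - 3141) + (13 + 76) = (-1/36*(-6) - 3141) + 89 = (⅙ - 3141) + 89 = -18845/6 + 89 = -18311/6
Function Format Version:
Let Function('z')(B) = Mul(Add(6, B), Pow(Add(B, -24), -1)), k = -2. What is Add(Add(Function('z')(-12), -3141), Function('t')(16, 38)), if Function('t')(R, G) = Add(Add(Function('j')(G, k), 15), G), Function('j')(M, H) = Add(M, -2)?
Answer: Rational(-18311, 6) ≈ -3051.8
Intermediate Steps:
Function('j')(M, H) = Add(-2, M)
Function('z')(B) = Mul(Pow(Add(-24, B), -1), Add(6, B)) (Function('z')(B) = Mul(Add(6, B), Pow(Add(-24, B), -1)) = Mul(Pow(Add(-24, B), -1), Add(6, B)))
Function('t')(R, G) = Add(13, Mul(2, G)) (Function('t')(R, G) = Add(Add(Add(-2, G), 15), G) = Add(Add(13, G), G) = Add(13, Mul(2, G)))
Add(Add(Function('z')(-12), -3141), Function('t')(16, 38)) = Add(Add(Mul(Pow(Add(-24, -12), -1), Add(6, -12)), -3141), Add(13, Mul(2, 38))) = Add(Add(Mul(Pow(-36, -1), -6), -3141), Add(13, 76)) = Add(Add(Mul(Rational(-1, 36), -6), -3141), 89) = Add(Add(Rational(1, 6), -3141), 89) = Add(Rational(-18845, 6), 89) = Rational(-18311, 6)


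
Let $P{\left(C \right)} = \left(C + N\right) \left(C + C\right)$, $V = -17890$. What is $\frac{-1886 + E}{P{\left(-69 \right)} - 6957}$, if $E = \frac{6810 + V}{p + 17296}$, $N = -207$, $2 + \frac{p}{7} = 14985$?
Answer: $- \frac{230436902}{3803492187} \approx -0.060586$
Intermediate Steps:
$p = 104881$ ($p = -14 + 7 \cdot 14985 = -14 + 104895 = 104881$)
$P{\left(C \right)} = 2 C \left(-207 + C\right)$ ($P{\left(C \right)} = \left(C - 207\right) \left(C + C\right) = \left(-207 + C\right) 2 C = 2 C \left(-207 + C\right)$)
$E = - \frac{11080}{122177}$ ($E = \frac{6810 - 17890}{104881 + 17296} = - \frac{11080}{122177} \approx -0.090688$)
$\frac{-1886 + E}{P{\left(-69 \right)} - 6957} = \frac{-1886 - \frac{11080}{122177}}{2 \left(-69\right) \left(-207 - 69\right) - 6957} = - \frac{230436902}{122177 \left(2 \left(-69\right) \left(-276\right) - 6957\right)} = - \frac{230436902}{122177 \left(38088 - 6957\right)} = - \frac{230436902}{122177 \cdot 31131} = \left(- \frac{230436902}{122177}\right) \frac{1}{31131} = - \frac{230436902}{3803492187}$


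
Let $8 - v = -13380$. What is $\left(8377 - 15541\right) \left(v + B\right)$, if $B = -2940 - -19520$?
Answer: $-214690752$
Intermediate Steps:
$v = 13388$ ($v = 8 - -13380 = 8 + 13380 = 13388$)
$B = 16580$ ($B = -2940 + 19520 = 16580$)
$\left(8377 - 15541\right) \left(v + B\right) = \left(8377 - 15541\right) \left(13388 + 16580\right) = \left(-7164\right) 29968 = -214690752$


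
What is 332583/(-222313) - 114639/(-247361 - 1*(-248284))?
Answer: -1984054932/15784223 ≈ -125.70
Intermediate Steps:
332583/(-222313) - 114639/(-247361 - 1*(-248284)) = 332583*(-1/222313) - 114639/(-247361 + 248284) = -332583/222313 - 114639/923 = -1984054932/15784223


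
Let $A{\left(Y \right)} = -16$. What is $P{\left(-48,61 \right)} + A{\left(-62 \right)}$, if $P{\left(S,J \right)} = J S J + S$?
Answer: $-178672$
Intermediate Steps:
$P{\left(S,J \right)} = S + S J^{2}$ ($P{\left(S,J \right)} = S J^{2} + S = S + S J^{2}$)
$P{\left(-48,61 \right)} + A{\left(-62 \right)} = - 48 \left(1 + 61^{2}\right) - 16 = - 48 \left(1 + 3721\right) - 16 = \left(-48\right) 3722 - 16 = -178656 - 16 = -178672$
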